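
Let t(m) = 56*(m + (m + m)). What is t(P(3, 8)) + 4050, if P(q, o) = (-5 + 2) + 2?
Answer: 3882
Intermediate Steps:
P(q, o) = -1 (P(q, o) = -3 + 2 = -1)
t(m) = 168*m (t(m) = 56*(m + 2*m) = 56*(3*m) = 168*m)
t(P(3, 8)) + 4050 = 168*(-1) + 4050 = -168 + 4050 = 3882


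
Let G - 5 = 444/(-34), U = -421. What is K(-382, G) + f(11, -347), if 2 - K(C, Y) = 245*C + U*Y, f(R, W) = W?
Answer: 1527488/17 ≈ 89852.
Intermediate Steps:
G = -137/17 (G = 5 + 444/(-34) = 5 + 444*(-1/34) = 5 - 222/17 = -137/17 ≈ -8.0588)
K(C, Y) = 2 - 245*C + 421*Y (K(C, Y) = 2 - (245*C - 421*Y) = 2 - (-421*Y + 245*C) = 2 + (-245*C + 421*Y) = 2 - 245*C + 421*Y)
K(-382, G) + f(11, -347) = (2 - 245*(-382) + 421*(-137/17)) - 347 = (2 + 93590 - 57677/17) - 347 = 1533387/17 - 347 = 1527488/17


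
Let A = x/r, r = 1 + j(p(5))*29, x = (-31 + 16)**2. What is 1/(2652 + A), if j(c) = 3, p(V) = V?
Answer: 88/233601 ≈ 0.00037671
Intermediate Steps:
x = 225 (x = (-15)**2 = 225)
r = 88 (r = 1 + 3*29 = 1 + 87 = 88)
A = 225/88 ≈ 2.5568
1/(2652 + A) = 1/(2652 + 225/88) = 1/(233601/88) = 88/233601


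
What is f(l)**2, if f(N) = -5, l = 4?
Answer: 25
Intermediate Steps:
f(l)**2 = (-5)**2 = 25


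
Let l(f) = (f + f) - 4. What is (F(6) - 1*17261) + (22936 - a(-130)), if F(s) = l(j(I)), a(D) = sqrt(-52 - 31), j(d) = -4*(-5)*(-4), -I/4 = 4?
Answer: 5511 - I*sqrt(83) ≈ 5511.0 - 9.1104*I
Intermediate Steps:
I = -16 (I = -4*4 = -16)
j(d) = -80 (j(d) = 20*(-4) = -80)
l(f) = -4 + 2*f (l(f) = 2*f - 4 = -4 + 2*f)
a(D) = I*sqrt(83) (a(D) = sqrt(-83) = I*sqrt(83))
F(s) = -164 (F(s) = -4 + 2*(-80) = -4 - 160 = -164)
(F(6) - 1*17261) + (22936 - a(-130)) = (-164 - 1*17261) + (22936 - I*sqrt(83)) = (-164 - 17261) + (22936 - I*sqrt(83)) = -17425 + (22936 - I*sqrt(83)) = 5511 - I*sqrt(83)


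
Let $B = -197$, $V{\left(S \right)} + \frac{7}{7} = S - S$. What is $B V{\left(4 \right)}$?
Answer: $197$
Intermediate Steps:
$V{\left(S \right)} = -1$ ($V{\left(S \right)} = -1 + \left(S - S\right) = -1 + 0 = -1$)
$B V{\left(4 \right)} = \left(-197\right) \left(-1\right) = 197$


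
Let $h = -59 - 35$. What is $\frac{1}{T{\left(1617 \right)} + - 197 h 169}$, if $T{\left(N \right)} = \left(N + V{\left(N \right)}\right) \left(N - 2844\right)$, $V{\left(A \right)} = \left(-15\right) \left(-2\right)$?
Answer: $\frac{1}{1108673} \approx 9.0198 \cdot 10^{-7}$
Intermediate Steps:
$V{\left(A \right)} = 30$
$T{\left(N \right)} = \left(-2844 + N\right) \left(30 + N\right)$ ($T{\left(N \right)} = \left(N + 30\right) \left(N - 2844\right) = \left(30 + N\right) \left(-2844 + N\right) = \left(-2844 + N\right) \left(30 + N\right)$)
$h = -94$
$\frac{1}{T{\left(1617 \right)} + - 197 h 169} = \frac{1}{\left(-85320 + 1617^{2} - 4550238\right) + \left(-197\right) \left(-94\right) 169} = \frac{1}{\left(-85320 + 2614689 - 4550238\right) + 18518 \cdot 169} = \frac{1}{-2020869 + 3129542} = \frac{1}{1108673}$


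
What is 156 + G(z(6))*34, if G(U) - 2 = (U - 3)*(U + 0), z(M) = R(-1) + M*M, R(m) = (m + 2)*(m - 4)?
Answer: 29736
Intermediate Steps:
R(m) = (-4 + m)*(2 + m) (R(m) = (2 + m)*(-4 + m) = (-4 + m)*(2 + m))
z(M) = -5 + M² (z(M) = (-8 + (-1)² - 2*(-1)) + M*M = (-8 + 1 + 2) + M² = -5 + M²)
G(U) = 2 + U*(-3 + U) (G(U) = 2 + (U - 3)*(U + 0) = 2 + (-3 + U)*U = 2 + U*(-3 + U))
156 + G(z(6))*34 = 156 + (2 + (-5 + 6²)² - 3*(-5 + 6²))*34 = 156 + (2 + (-5 + 36)² - 3*(-5 + 36))*34 = 156 + (2 + 31² - 3*31)*34 = 156 + (2 + 961 - 93)*34 = 156 + 870*34 = 156 + 29580 = 29736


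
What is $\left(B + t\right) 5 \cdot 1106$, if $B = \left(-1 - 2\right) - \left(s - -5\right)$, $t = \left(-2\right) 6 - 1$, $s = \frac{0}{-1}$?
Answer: $-116130$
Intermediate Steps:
$s = 0$ ($s = 0 \left(-1\right) = 0$)
$t = -13$ ($t = -12 - 1 = -13$)
$B = -8$ ($B = \left(-1 - 2\right) - \left(0 - -5\right) = \left(-1 - 2\right) - \left(0 + 5\right) = -3 - 5 = -8$)
$\left(B + t\right) 5 \cdot 1106 = \left(-8 - 13\right) 5 \cdot 1106 = \left(-21\right) 5 \cdot 1106 = \left(-105\right) 1106 = -116130$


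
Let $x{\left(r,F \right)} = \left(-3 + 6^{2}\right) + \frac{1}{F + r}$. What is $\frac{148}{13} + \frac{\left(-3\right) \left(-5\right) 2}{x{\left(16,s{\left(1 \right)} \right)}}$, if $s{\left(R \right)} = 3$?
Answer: $\frac{50177}{4082} \approx 12.292$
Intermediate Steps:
$x{\left(r,F \right)} = 33 + \frac{1}{F + r}$ ($x{\left(r,F \right)} = \left(-3 + 36\right) + \frac{1}{F + r} = 33 + \frac{1}{F + r}$)
$\frac{148}{13} + \frac{\left(-3\right) \left(-5\right) 2}{x{\left(16,s{\left(1 \right)} \right)}} = \frac{148}{13} + \frac{\left(-3\right) \left(-5\right) 2}{\frac{1}{3 + 16} \left(1 + 33 \cdot 3 + 33 \cdot 16\right)} = 148 \cdot \frac{1}{13} + \frac{15 \cdot 2}{\frac{1}{19} \left(1 + 99 + 528\right)} = \frac{148}{13} + \frac{30}{\frac{1}{19} \cdot 628} = \frac{148}{13} + \frac{30}{\frac{628}{19}} = \frac{148}{13} + 30 \cdot \frac{19}{628} = \frac{148}{13} + \frac{285}{314} = \frac{50177}{4082}$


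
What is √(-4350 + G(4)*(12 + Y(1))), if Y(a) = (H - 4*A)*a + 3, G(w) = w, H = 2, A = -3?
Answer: I*√4234 ≈ 65.069*I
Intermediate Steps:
Y(a) = 3 + 14*a (Y(a) = (2 - 4*(-3))*a + 3 = (2 + 12)*a + 3 = 14*a + 3 = 3 + 14*a)
√(-4350 + G(4)*(12 + Y(1))) = √(-4350 + 4*(12 + (3 + 14*1))) = √(-4350 + 4*(12 + (3 + 14))) = √(-4350 + 4*(12 + 17)) = √(-4350 + 4*29) = √(-4350 + 116) = √(-4234) = I*√4234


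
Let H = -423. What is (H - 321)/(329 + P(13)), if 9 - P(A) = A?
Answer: -744/325 ≈ -2.2892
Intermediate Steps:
P(A) = 9 - A
(H - 321)/(329 + P(13)) = (-423 - 321)/(329 + (9 - 1*13)) = -744/(329 + (9 - 13)) = -744/(329 - 4) = -744/325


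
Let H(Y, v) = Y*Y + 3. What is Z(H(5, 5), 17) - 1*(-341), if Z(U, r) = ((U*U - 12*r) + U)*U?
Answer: 17365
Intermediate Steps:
H(Y, v) = 3 + Y² (H(Y, v) = Y² + 3 = 3 + Y²)
Z(U, r) = U*(U + U² - 12*r) (Z(U, r) = ((U² - 12*r) + U)*U = (U + U² - 12*r)*U = U*(U + U² - 12*r))
Z(H(5, 5), 17) - 1*(-341) = (3 + 5²)*((3 + 5²) + (3 + 5²)² - 12*17) - 1*(-341) = (3 + 25)*((3 + 25) + (3 + 25)² - 204) + 341 = 28*(28 + 28² - 204) + 341 = 28*(28 + 784 - 204) + 341 = 28*608 + 341 = 17024 + 341 = 17365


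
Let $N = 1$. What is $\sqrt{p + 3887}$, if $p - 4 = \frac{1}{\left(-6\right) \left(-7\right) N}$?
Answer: $\frac{13 \sqrt{40614}}{42} \approx 62.378$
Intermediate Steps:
$p = \frac{169}{42}$ ($p = 4 + \frac{1}{\left(-6\right) \left(-7\right) 1} = 4 + \frac{1}{42 \cdot 1} = 4 + \frac{1}{42} = \frac{169}{42} \approx 4.0238$)
$\sqrt{p + 3887} = \sqrt{\frac{169}{42} + 3887} = \sqrt{\frac{163423}{42}} = \frac{13 \sqrt{40614}}{42}$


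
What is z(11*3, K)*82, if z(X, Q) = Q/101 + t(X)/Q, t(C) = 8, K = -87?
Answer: -686914/8787 ≈ -78.174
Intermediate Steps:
z(X, Q) = 8/Q + Q/101 (z(X, Q) = Q/101 + 8/Q = 8/Q + Q/101)
z(11*3, K)*82 = (8/(-87) + (1/101)*(-87))*82 = (8*(-1/87) - 87/101)*82 = (-8/87 - 87/101)*82 = -8377/8787*82 = -686914/8787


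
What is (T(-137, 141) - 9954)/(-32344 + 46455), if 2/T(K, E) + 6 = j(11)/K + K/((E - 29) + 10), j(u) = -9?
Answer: -1174157498/1664463005 ≈ -0.70543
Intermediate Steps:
T(K, E) = 2/(-6 - 9/K + K/(-19 + E)) (T(K, E) = 2/(-6 + (-9/K + K/((E - 29) + 10))) = 2/(-6 + (-9/K + K/((-29 + E) + 10))) = 2/(-6 + (-9/K + K/(-19 + E))) = 2/(-6 - 9/K + K/(-19 + E)))
(T(-137, 141) - 9954)/(-32344 + 46455) = (2*(-137)*(-19 + 141)/(171 + (-137)² - 9*141 + 114*(-137) - 6*141*(-137)) - 9954)/(-32344 + 46455) = (2*(-137)*122/(171 + 18769 - 1269 - 15618 + 115902) - 9954)/14111 = (2*(-137)*122/117955 - 9954)*(1/14111) = (2*(-137)*(1/117955)*122 - 9954)*(1/14111) = (-33428/117955 - 9954)*(1/14111) = -1174157498/117955*1/14111 = -1174157498/1664463005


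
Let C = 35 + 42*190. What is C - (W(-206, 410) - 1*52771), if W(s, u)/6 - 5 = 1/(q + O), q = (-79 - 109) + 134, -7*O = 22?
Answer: 12151221/200 ≈ 60756.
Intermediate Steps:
C = 8015 (C = 35 + 7980 = 8015)
O = -22/7 (O = -⅐*22 = -22/7 ≈ -3.1429)
q = -54 (q = -188 + 134 = -54)
W(s, u) = 5979/200 (W(s, u) = 30 + 6/(-54 - 22/7) = 30 + 6/(-400/7) = 30 + 6*(-7/400) = 30 - 21/200 = 5979/200)
C - (W(-206, 410) - 1*52771) = 8015 - (5979/200 - 1*52771) = 8015 - (5979/200 - 52771) = 8015 - 1*(-10548221/200) = 8015 + 10548221/200 = 12151221/200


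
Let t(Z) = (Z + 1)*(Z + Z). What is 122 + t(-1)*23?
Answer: 122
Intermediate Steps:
t(Z) = 2*Z*(1 + Z) (t(Z) = (1 + Z)*(2*Z) = 2*Z*(1 + Z))
122 + t(-1)*23 = 122 + (2*(-1)*(1 - 1))*23 = 122 + (2*(-1)*0)*23 = 122 + 0*23 = 122 + 0 = 122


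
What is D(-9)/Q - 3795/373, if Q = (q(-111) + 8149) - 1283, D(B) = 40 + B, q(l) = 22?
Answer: -26128397/2569224 ≈ -10.170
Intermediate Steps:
Q = 6888 (Q = (22 + 8149) - 1283 = 8171 - 1283 = 6888)
D(-9)/Q - 3795/373 = (40 - 9)/6888 - 3795/373 = 31*(1/6888) - 3795*1/373 = 31/6888 - 3795/373 = -26128397/2569224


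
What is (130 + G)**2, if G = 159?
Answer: 83521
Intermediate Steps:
(130 + G)**2 = (130 + 159)**2 = 289**2 = 83521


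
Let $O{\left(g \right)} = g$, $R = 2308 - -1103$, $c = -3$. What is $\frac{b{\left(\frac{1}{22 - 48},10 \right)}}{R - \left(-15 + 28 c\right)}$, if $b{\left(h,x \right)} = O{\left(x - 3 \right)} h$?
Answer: $- \frac{7}{91260} \approx -7.6704 \cdot 10^{-5}$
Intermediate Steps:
$R = 3411$ ($R = 2308 + 1103 = 3411$)
$b{\left(h,x \right)} = h \left(-3 + x\right)$ ($b{\left(h,x \right)} = \left(x - 3\right) h = \left(-3 + x\right) h = h \left(-3 + x\right)$)
$\frac{b{\left(\frac{1}{22 - 48},10 \right)}}{R - \left(-15 + 28 c\right)} = \frac{\frac{1}{22 - 48} \left(-3 + 10\right)}{3411 + \left(15 - -84\right)} = \frac{\frac{1}{-26} \cdot 7}{3411 + \left(15 + 84\right)} = \frac{\left(- \frac{1}{26}\right) 7}{3411 + 99} = - \frac{7}{26 \cdot 3510} = \left(- \frac{7}{26}\right) \frac{1}{3510} = - \frac{7}{91260}$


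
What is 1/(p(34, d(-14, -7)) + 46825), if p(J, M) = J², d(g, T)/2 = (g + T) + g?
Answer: 1/47981 ≈ 2.0842e-5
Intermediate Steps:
d(g, T) = 2*T + 4*g (d(g, T) = 2*((g + T) + g) = 2*((T + g) + g) = 2*(T + 2*g) = 2*T + 4*g)
1/(p(34, d(-14, -7)) + 46825) = 1/(34² + 46825) = 1/(1156 + 46825) = 1/47981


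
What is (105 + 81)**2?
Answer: 34596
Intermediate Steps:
(105 + 81)**2 = 186**2 = 34596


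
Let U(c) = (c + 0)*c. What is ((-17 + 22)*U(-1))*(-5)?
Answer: -25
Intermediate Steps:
U(c) = c**2 (U(c) = c*c = c**2)
((-17 + 22)*U(-1))*(-5) = ((-17 + 22)*(-1)**2)*(-5) = (5*1)*(-5) = 5*(-5) = -25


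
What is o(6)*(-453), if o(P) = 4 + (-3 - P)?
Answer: 2265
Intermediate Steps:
o(P) = 1 - P
o(6)*(-453) = (1 - 1*6)*(-453) = (1 - 6)*(-453) = -5*(-453) = 2265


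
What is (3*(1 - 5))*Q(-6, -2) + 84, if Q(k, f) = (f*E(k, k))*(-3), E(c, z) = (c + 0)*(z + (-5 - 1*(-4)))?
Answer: -2940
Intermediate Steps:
E(c, z) = c*(-1 + z) (E(c, z) = c*(z + (-5 + 4)) = c*(z - 1) = c*(-1 + z))
Q(k, f) = -3*f*k*(-1 + k) (Q(k, f) = (f*(k*(-1 + k)))*(-3) = (f*k*(-1 + k))*(-3) = -3*f*k*(-1 + k))
(3*(1 - 5))*Q(-6, -2) + 84 = (3*(1 - 5))*(3*(-2)*(-6)*(1 - 1*(-6))) + 84 = (3*(-4))*(3*(-2)*(-6)*(1 + 6)) + 84 = -36*(-2)*(-6)*7 + 84 = -12*252 + 84 = -3024 + 84 = -2940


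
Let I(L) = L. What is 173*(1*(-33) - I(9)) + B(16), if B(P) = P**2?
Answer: -7010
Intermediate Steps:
173*(1*(-33) - I(9)) + B(16) = 173*(1*(-33) - 1*9) + 16**2 = 173*(-33 - 9) + 256 = 173*(-42) + 256 = -7266 + 256 = -7010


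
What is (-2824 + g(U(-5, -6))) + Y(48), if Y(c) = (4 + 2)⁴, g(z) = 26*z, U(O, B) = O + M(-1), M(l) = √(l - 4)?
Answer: -1658 + 26*I*√5 ≈ -1658.0 + 58.138*I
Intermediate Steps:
M(l) = √(-4 + l)
U(O, B) = O + I*√5 (U(O, B) = O + √(-4 - 1) = O + √(-5) = O + I*√5)
Y(c) = 1296 (Y(c) = 6⁴ = 1296)
(-2824 + g(U(-5, -6))) + Y(48) = (-2824 + 26*(-5 + I*√5)) + 1296 = (-2824 + (-130 + 26*I*√5)) + 1296 = (-2954 + 26*I*√5) + 1296 = -1658 + 26*I*√5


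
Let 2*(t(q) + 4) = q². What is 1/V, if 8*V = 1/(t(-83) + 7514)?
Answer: 87636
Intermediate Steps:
t(q) = -4 + q²/2
V = 1/87636 (V = 1/(8*((-4 + (½)*(-83)²) + 7514)) = 1/(8*((-4 + (½)*6889) + 7514)) = 1/(8*((-4 + 6889/2) + 7514)) = 1/(8*(6881/2 + 7514)) = 1/(8*(21909/2)) = (⅛)*(2/21909) = 1/87636 ≈ 1.1411e-5)
1/V = 1/(1/87636) = 87636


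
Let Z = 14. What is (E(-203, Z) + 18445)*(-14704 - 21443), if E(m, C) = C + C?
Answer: -667743531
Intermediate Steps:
E(m, C) = 2*C
(E(-203, Z) + 18445)*(-14704 - 21443) = (2*14 + 18445)*(-14704 - 21443) = (28 + 18445)*(-36147) = 18473*(-36147) = -667743531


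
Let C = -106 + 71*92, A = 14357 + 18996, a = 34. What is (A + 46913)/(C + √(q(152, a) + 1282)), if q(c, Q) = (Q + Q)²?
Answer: 257894658/20643785 - 40133*√5906/20643785 ≈ 12.343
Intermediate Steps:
A = 33353
C = 6426 (C = -106 + 6532 = 6426)
q(c, Q) = 4*Q² (q(c, Q) = (2*Q)² = 4*Q²)
(A + 46913)/(C + √(q(152, a) + 1282)) = (33353 + 46913)/(6426 + √(4*34² + 1282)) = 80266/(6426 + √(4*1156 + 1282)) = 80266/(6426 + √(4624 + 1282)) = 80266/(6426 + √5906)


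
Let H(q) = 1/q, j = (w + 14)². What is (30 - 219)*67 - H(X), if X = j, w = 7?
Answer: -5584384/441 ≈ -12663.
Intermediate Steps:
j = 441 (j = (7 + 14)² = 21² = 441)
X = 441
(30 - 219)*67 - H(X) = (30 - 219)*67 - 1/441 = -189*67 - 1*1/441 = -12663 - 1/441 = -5584384/441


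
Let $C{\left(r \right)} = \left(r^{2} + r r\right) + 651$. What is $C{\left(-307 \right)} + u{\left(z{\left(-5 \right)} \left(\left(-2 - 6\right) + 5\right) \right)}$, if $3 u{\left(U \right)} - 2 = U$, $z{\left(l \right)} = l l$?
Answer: $\frac{567374}{3} \approx 1.8912 \cdot 10^{5}$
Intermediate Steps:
$z{\left(l \right)} = l^{2}$
$C{\left(r \right)} = 651 + 2 r^{2}$ ($C{\left(r \right)} = \left(r^{2} + r^{2}\right) + 651 = 2 r^{2} + 651 = 651 + 2 r^{2}$)
$u{\left(U \right)} = \frac{2}{3} + \frac{U}{3}$
$C{\left(-307 \right)} + u{\left(z{\left(-5 \right)} \left(\left(-2 - 6\right) + 5\right) \right)} = \left(651 + 2 \left(-307\right)^{2}\right) + \left(\frac{2}{3} + \frac{\left(-5\right)^{2} \left(\left(-2 - 6\right) + 5\right)}{3}\right) = \left(651 + 2 \cdot 94249\right) + \left(\frac{2}{3} + \frac{25 \left(\left(-2 - 6\right) + 5\right)}{3}\right) = \left(651 + 188498\right) + \left(\frac{2}{3} + \frac{25 \left(-8 + 5\right)}{3}\right) = 189149 + \left(\frac{2}{3} + \frac{25 \left(-3\right)}{3}\right) = 189149 + \left(\frac{2}{3} + \frac{1}{3} \left(-75\right)\right) = 189149 + \left(\frac{2}{3} - 25\right) = 189149 - \frac{73}{3} = \frac{567374}{3}$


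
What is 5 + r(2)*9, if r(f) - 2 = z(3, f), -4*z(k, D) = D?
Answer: 37/2 ≈ 18.500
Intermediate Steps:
z(k, D) = -D/4
r(f) = 2 - f/4
5 + r(2)*9 = 5 + (2 - 1/4*2)*9 = 5 + (2 - 1/2)*9 = 5 + (3/2)*9 = 5 + 27/2 = 37/2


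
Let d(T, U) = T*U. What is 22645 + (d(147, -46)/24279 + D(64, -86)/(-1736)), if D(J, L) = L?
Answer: 159073266507/7024724 ≈ 22645.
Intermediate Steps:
22645 + (d(147, -46)/24279 + D(64, -86)/(-1736)) = 22645 + ((147*(-46))/24279 - 86/(-1736)) = 22645 + (-6762*1/24279 - 86*(-1/1736)) = 22645 + (-2254/8093 + 43/868) = 22645 - 1608473/7024724 = 159073266507/7024724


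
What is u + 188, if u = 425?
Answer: 613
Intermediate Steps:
u + 188 = 425 + 188 = 613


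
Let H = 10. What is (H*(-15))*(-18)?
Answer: 2700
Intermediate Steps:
(H*(-15))*(-18) = (10*(-15))*(-18) = -150*(-18) = 2700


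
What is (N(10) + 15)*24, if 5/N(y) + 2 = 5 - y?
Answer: 2400/7 ≈ 342.86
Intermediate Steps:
N(y) = 5/(3 - y) (N(y) = 5/(-2 + (5 - y)) = 5/(3 - y))
(N(10) + 15)*24 = (-5/(-3 + 10) + 15)*24 = (-5/7 + 15)*24 = (100/7)*24 = 2400/7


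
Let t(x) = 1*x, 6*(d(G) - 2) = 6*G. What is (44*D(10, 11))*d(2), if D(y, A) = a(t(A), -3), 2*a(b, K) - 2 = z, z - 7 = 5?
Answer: 1232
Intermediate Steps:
d(G) = 2 + G (d(G) = 2 + (6*G)/6 = 2 + G)
t(x) = x
z = 12 (z = 7 + 5 = 12)
a(b, K) = 7 (a(b, K) = 1 + (½)*12 = 1 + 6 = 7)
D(y, A) = 7
(44*D(10, 11))*d(2) = (44*7)*(2 + 2) = 308*4 = 1232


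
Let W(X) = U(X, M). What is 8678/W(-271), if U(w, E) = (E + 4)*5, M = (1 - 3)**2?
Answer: 4339/20 ≈ 216.95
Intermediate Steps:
M = 4 (M = (-2)**2 = 4)
U(w, E) = 20 + 5*E (U(w, E) = (4 + E)*5 = 20 + 5*E)
W(X) = 40 (W(X) = 20 + 5*4 = 20 + 20 = 40)
8678/W(-271) = 8678/40 = 8678*(1/40) = 4339/20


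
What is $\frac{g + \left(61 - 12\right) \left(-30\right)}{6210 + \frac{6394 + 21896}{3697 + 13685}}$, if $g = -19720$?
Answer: $- \frac{12277486}{3599017} \approx -3.4113$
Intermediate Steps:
$\frac{g + \left(61 - 12\right) \left(-30\right)}{6210 + \frac{6394 + 21896}{3697 + 13685}} = \frac{-19720 + \left(61 - 12\right) \left(-30\right)}{6210 + \frac{6394 + 21896}{3697 + 13685}} = \frac{-19720 + 49 \left(-30\right)}{6210 + \frac{28290}{17382}} = \frac{-19720 - 1470}{6210 + 28290 \cdot \frac{1}{17382}} = - \frac{21190}{6210 + \frac{4715}{2897}} = - \frac{21190}{\frac{17995085}{2897}} = \left(-21190\right) \frac{2897}{17995085} = - \frac{12277486}{3599017}$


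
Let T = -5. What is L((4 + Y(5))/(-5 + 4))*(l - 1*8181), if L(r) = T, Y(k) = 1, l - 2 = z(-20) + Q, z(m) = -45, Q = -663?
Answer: 44435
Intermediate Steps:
l = -706 (l = 2 + (-45 - 663) = 2 - 708 = -706)
L(r) = -5
L((4 + Y(5))/(-5 + 4))*(l - 1*8181) = -5*(-706 - 1*8181) = -5*(-706 - 8181) = -5*(-8887) = 44435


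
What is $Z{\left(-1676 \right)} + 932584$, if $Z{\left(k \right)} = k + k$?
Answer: $929232$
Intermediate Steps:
$Z{\left(k \right)} = 2 k$
$Z{\left(-1676 \right)} + 932584 = 2 \left(-1676\right) + 932584 = -3352 + 932584 = 929232$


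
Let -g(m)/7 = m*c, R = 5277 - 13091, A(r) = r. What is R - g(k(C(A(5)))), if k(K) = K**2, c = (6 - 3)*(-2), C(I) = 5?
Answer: -8864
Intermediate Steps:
c = -6 (c = 3*(-2) = -6)
R = -7814
g(m) = 42*m (g(m) = -7*m*(-6) = -(-42)*m = 42*m)
R - g(k(C(A(5)))) = -7814 - 42*5**2 = -7814 - 42*25 = -7814 - 1*1050 = -7814 - 1050 = -8864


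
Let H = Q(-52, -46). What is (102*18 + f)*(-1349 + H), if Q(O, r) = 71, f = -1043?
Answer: -1013454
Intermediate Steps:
H = 71
(102*18 + f)*(-1349 + H) = (102*18 - 1043)*(-1349 + 71) = (1836 - 1043)*(-1278) = 793*(-1278) = -1013454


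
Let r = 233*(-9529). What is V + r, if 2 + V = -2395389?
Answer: -4615648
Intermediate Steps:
V = -2395391 (V = -2 - 2395389 = -2395391)
r = -2220257
V + r = -2395391 - 2220257 = -4615648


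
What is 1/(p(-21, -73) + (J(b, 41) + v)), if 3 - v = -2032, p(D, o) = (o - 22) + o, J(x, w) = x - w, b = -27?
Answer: 1/1799 ≈ 0.00055586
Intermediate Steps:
p(D, o) = -22 + 2*o (p(D, o) = (-22 + o) + o = -22 + 2*o)
v = 2035 (v = 3 - 1*(-2032) = 3 + 2032 = 2035)
1/(p(-21, -73) + (J(b, 41) + v)) = 1/((-22 + 2*(-73)) + ((-27 - 1*41) + 2035)) = 1/((-22 - 146) + ((-27 - 41) + 2035)) = 1/(-168 + (-68 + 2035)) = 1/(-168 + 1967) = 1/1799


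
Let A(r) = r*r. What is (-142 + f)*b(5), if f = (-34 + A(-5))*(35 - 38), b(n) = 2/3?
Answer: -230/3 ≈ -76.667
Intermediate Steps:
A(r) = r²
b(n) = ⅔ (b(n) = 2*(⅓) = ⅔)
f = 27 (f = (-34 + (-5)²)*(35 - 38) = (-34 + 25)*(-3) = -9*(-3) = 27)
(-142 + f)*b(5) = (-142 + 27)*(⅔) = -115*⅔ = -230/3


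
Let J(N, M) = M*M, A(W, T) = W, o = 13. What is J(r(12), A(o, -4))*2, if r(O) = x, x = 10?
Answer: 338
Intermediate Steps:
r(O) = 10
J(N, M) = M²
J(r(12), A(o, -4))*2 = 13²*2 = 169*2 = 338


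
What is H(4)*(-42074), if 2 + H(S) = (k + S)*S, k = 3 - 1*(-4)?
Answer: -1767108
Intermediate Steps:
k = 7 (k = 3 + 4 = 7)
H(S) = -2 + S*(7 + S) (H(S) = -2 + (7 + S)*S = -2 + S*(7 + S))
H(4)*(-42074) = (-2 + 4² + 7*4)*(-42074) = (-2 + 16 + 28)*(-42074) = 42*(-42074) = -1767108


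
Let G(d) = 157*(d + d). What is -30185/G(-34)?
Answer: 30185/10676 ≈ 2.8274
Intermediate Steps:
G(d) = 314*d (G(d) = 157*(2*d) = 314*d)
-30185/G(-34) = -30185/(314*(-34)) = -30185/(-10676) = -30185*(-1/10676) = 30185/10676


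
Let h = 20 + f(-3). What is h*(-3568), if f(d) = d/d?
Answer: -74928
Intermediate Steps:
f(d) = 1
h = 21 (h = 20 + 1 = 21)
h*(-3568) = 21*(-3568) = -74928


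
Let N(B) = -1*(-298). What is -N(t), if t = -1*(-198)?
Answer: -298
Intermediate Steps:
t = 198
N(B) = 298
-N(t) = -1*298 = -298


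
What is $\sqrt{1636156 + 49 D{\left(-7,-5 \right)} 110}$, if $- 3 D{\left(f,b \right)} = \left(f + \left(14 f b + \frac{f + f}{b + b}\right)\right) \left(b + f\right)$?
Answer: $2 \sqrt{3019955} \approx 3475.6$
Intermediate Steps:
$D{\left(f,b \right)} = - \frac{\left(b + f\right) \left(f + \frac{f}{b} + 14 b f\right)}{3}$ ($D{\left(f,b \right)} = - \frac{\left(f + \left(14 f b + \frac{f + f}{b + b}\right)\right) \left(b + f\right)}{3} = - \frac{\left(f + \left(14 b f + \frac{2 f}{2 b}\right)\right) \left(b + f\right)}{3} = - \frac{\left(f + \left(14 b f + 2 f \frac{1}{2 b}\right)\right) \left(b + f\right)}{3} = - \frac{\left(f + \left(14 b f + \frac{f}{b}\right)\right) \left(b + f\right)}{3} = - \frac{\left(f + \left(\frac{f}{b} + 14 b f\right)\right) \left(b + f\right)}{3} = - \frac{\left(f + \frac{f}{b} + 14 b f\right) \left(b + f\right)}{3} = - \frac{\left(b + f\right) \left(f + \frac{f}{b} + 14 b f\right)}{3}$)
$\sqrt{1636156 + 49 D{\left(-7,-5 \right)} 110} = \sqrt{1636156 + 49 \left(\left(- \frac{1}{3}\right) \left(-7\right) \frac{1}{-5} \left(-7 - 5 \left(1 - 5 - 7 + 14 \left(-5\right)^{2} + 14 \left(-5\right) \left(-7\right)\right)\right)\right) 110} = \sqrt{1636156 + 49 \left(\left(- \frac{1}{3}\right) \left(-7\right) \left(- \frac{1}{5}\right) \left(-7 - 5 \left(1 - 5 - 7 + 14 \cdot 25 + 490\right)\right)\right) 110} = \sqrt{1636156 + 49 \left(\left(- \frac{1}{3}\right) \left(-7\right) \left(- \frac{1}{5}\right) \left(-7 - 5 \left(1 - 5 - 7 + 350 + 490\right)\right)\right) 110} = \sqrt{1636156 + 49 \left(\left(- \frac{1}{3}\right) \left(-7\right) \left(- \frac{1}{5}\right) \left(-7 - 4145\right)\right) 110} = \sqrt{1636156 + 49 \left(\left(- \frac{1}{3}\right) \left(-7\right) \left(- \frac{1}{5}\right) \left(-4152\right)\right) 110} = \sqrt{1636156 + 49 \cdot \frac{9688}{5} \cdot 110} = \sqrt{1636156 + \frac{474712}{5} \cdot 110} = \sqrt{1636156 + 10443664} = \sqrt{12079820} = 2 \sqrt{3019955}$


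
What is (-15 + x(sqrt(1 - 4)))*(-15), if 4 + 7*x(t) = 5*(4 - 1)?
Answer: 1410/7 ≈ 201.43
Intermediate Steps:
x(t) = 11/7 (x(t) = -4/7 + (5*(4 - 1))/7 = -4/7 + (5*3)/7 = -4/7 + (1/7)*15 = -4/7 + 15/7 = 11/7)
(-15 + x(sqrt(1 - 4)))*(-15) = (-15 + 11/7)*(-15) = -94/7*(-15) = 1410/7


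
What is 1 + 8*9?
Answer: 73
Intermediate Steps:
1 + 8*9 = 1 + 72 = 73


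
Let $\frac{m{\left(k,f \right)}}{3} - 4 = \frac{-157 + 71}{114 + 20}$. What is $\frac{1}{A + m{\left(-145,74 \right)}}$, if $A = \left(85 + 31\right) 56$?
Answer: $\frac{67}{435907} \approx 0.0001537$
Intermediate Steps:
$m{\left(k,f \right)} = \frac{675}{67}$ ($m{\left(k,f \right)} = 12 + 3 \frac{-157 + 71}{114 + 20} = 12 + 3 \left(- \frac{86}{134}\right) = 12 + 3 \left(\left(-86\right) \frac{1}{134}\right) = 12 + 3 \left(- \frac{43}{67}\right) = 12 - \frac{129}{67} = \frac{675}{67}$)
$A = 6496$ ($A = 116 \cdot 56 = 6496$)
$\frac{1}{A + m{\left(-145,74 \right)}} = \frac{1}{6496 + \frac{675}{67}} = \frac{1}{\frac{435907}{67}} = \frac{67}{435907}$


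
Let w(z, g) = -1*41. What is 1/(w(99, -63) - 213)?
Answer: -1/254 ≈ -0.0039370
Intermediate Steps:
w(z, g) = -41
1/(w(99, -63) - 213) = 1/(-41 - 213) = 1/(-254) = -1/254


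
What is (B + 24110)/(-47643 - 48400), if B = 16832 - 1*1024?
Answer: -39918/96043 ≈ -0.41563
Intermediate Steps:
B = 15808 (B = 16832 - 1024 = 15808)
(B + 24110)/(-47643 - 48400) = (15808 + 24110)/(-47643 - 48400) = 39918/(-96043) = 39918*(-1/96043) = -39918/96043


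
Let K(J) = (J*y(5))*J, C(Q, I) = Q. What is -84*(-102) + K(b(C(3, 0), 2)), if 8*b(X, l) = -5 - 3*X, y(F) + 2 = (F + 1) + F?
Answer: 137529/16 ≈ 8595.6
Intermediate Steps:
y(F) = -1 + 2*F (y(F) = -2 + ((F + 1) + F) = -2 + ((1 + F) + F) = -2 + (1 + 2*F) = -1 + 2*F)
b(X, l) = -5/8 - 3*X/8 (b(X, l) = (-5 - 3*X)/8 = -5/8 - 3*X/8)
K(J) = 9*J**2 (K(J) = (J*(-1 + 2*5))*J = (J*(-1 + 10))*J = (J*9)*J = (9*J)*J = 9*J**2)
-84*(-102) + K(b(C(3, 0), 2)) = -84*(-102) + 9*(-5/8 - 3/8*3)**2 = 8568 + 9*(-5/8 - 9/8)**2 = 8568 + 9*(-7/4)**2 = 8568 + 9*(49/16) = 8568 + 441/16 = 137529/16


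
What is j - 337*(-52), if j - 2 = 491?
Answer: 18017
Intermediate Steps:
j = 493 (j = 2 + 491 = 493)
j - 337*(-52) = 493 - 337*(-52) = 493 + 17524 = 18017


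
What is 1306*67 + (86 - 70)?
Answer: 87518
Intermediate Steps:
1306*67 + (86 - 70) = 87502 + 16 = 87518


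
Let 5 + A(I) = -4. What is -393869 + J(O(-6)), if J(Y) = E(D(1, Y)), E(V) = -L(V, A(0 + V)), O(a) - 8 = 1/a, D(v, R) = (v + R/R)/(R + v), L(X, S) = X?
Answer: -20875069/53 ≈ -3.9387e+5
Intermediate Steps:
A(I) = -9 (A(I) = -5 - 4 = -9)
D(v, R) = (1 + v)/(R + v) (D(v, R) = (v + 1)/(R + v) = (1 + v)/(R + v))
O(a) = 8 + 1/a
E(V) = -V
J(Y) = -2/(1 + Y) (J(Y) = -(1 + 1)/(Y + 1) = -2/(1 + Y))
-393869 + J(O(-6)) = -393869 - 2/(1 + (8 + 1/(-6))) = -393869 - 2/(1 + (8 - ⅙)) = -393869 - 2/(1 + 47/6) = -393869 - 2/53/6 = -393869 - 2*6/53 = -393869 - 12/53 = -20875069/53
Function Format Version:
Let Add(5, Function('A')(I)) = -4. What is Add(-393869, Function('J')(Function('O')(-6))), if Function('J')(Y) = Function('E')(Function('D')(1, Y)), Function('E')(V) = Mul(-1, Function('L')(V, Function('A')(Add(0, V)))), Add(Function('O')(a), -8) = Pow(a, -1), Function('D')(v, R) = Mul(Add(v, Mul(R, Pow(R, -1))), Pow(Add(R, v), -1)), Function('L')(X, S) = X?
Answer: Rational(-20875069, 53) ≈ -3.9387e+5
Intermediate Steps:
Function('A')(I) = -9 (Function('A')(I) = Add(-5, -4) = -9)
Function('D')(v, R) = Mul(Pow(Add(R, v), -1), Add(1, v)) (Function('D')(v, R) = Mul(Add(v, 1), Pow(Add(R, v), -1)) = Mul(Add(1, v), Pow(Add(R, v), -1)) = Mul(Pow(Add(R, v), -1), Add(1, v)))
Function('O')(a) = Add(8, Pow(a, -1))
Function('E')(V) = Mul(-1, V)
Function('J')(Y) = Mul(-2, Pow(Add(1, Y), -1)) (Function('J')(Y) = Mul(-1, Mul(Pow(Add(Y, 1), -1), Add(1, 1))) = Mul(-1, Mul(Pow(Add(1, Y), -1), 2)) = Mul(-1, Mul(2, Pow(Add(1, Y), -1))) = Mul(-2, Pow(Add(1, Y), -1)))
Add(-393869, Function('J')(Function('O')(-6))) = Add(-393869, Mul(-2, Pow(Add(1, Add(8, Pow(-6, -1))), -1))) = Add(-393869, Mul(-2, Pow(Add(1, Add(8, Rational(-1, 6))), -1))) = Add(-393869, Mul(-2, Pow(Add(1, Rational(47, 6)), -1))) = Add(-393869, Mul(-2, Pow(Rational(53, 6), -1))) = Add(-393869, Mul(-2, Rational(6, 53))) = Add(-393869, Rational(-12, 53)) = Rational(-20875069, 53)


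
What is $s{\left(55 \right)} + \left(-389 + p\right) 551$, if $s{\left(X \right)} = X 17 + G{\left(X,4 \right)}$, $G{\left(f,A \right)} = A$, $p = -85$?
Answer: $-260235$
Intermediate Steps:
$s{\left(X \right)} = 4 + 17 X$ ($s{\left(X \right)} = X 17 + 4 = 17 X + 4 = 4 + 17 X$)
$s{\left(55 \right)} + \left(-389 + p\right) 551 = \left(4 + 17 \cdot 55\right) + \left(-389 - 85\right) 551 = \left(4 + 935\right) - 261174 = 939 - 261174 = -260235$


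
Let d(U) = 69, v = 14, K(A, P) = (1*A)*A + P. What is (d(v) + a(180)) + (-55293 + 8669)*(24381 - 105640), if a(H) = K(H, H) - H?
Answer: 3788652085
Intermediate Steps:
K(A, P) = P + A² (K(A, P) = A*A + P = A² + P = P + A²)
a(H) = H² (a(H) = (H + H²) - H = H²)
(d(v) + a(180)) + (-55293 + 8669)*(24381 - 105640) = (69 + 180²) + (-55293 + 8669)*(24381 - 105640) = (69 + 32400) - 46624*(-81259) = 32469 + 3788619616 = 3788652085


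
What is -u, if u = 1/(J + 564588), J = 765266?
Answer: -1/1329854 ≈ -7.5196e-7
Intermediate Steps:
u = 1/1329854 (u = 1/(765266 + 564588) = 1/1329854 ≈ 7.5196e-7)
-u = -1*1/1329854 = -1/1329854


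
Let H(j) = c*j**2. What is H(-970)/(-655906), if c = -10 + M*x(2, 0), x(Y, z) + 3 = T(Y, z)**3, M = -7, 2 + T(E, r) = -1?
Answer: -94090000/327953 ≈ -286.90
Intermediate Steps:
T(E, r) = -3 (T(E, r) = -2 - 1 = -3)
x(Y, z) = -30 (x(Y, z) = -3 + (-3)**3 = -3 - 27 = -30)
c = 200 (c = -10 - 7*(-30) = -10 + 210 = 200)
H(j) = 200*j**2
H(-970)/(-655906) = (200*(-970)**2)/(-655906) = (200*940900)*(-1/655906) = 188180000*(-1/655906) = -94090000/327953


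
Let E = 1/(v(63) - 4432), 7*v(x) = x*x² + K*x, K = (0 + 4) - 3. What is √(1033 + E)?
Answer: 3*√112432274870/31298 ≈ 32.140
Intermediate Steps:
K = 1 (K = 4 - 3 = 1)
v(x) = x/7 + x³/7 (v(x) = (x*x² + 1*x)/7 = (x³ + x)/7 = (x + x³)/7 = x/7 + x³/7)
E = 1/31298 (E = 1/((⅐)*63*(1 + 63²) - 4432) = 1/((⅐)*63*(1 + 3969) - 4432) = 1/((⅐)*63*3970 - 4432) = 1/(35730 - 4432) = 1/31298 ≈ 3.1951e-5)
√(1033 + E) = √(1033 + 1/31298) = √(32330835/31298) = 3*√112432274870/31298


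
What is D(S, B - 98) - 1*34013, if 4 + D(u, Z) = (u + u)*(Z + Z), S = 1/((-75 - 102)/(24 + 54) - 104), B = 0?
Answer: -93978779/2763 ≈ -34013.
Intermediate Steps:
S = -26/2763 (S = 1/(-177/78 - 104) = 1/(-177*1/78 - 104) = 1/(-59/26 - 104) = 1/(-2763/26) = -26/2763 ≈ -0.0094101)
D(u, Z) = -4 + 4*Z*u (D(u, Z) = -4 + (u + u)*(Z + Z) = -4 + (2*u)*(2*Z) = -4 + 4*Z*u)
D(S, B - 98) - 1*34013 = (-4 + 4*(0 - 98)*(-26/2763)) - 1*34013 = (-4 + 4*(-98)*(-26/2763)) - 34013 = (-4 + 10192/2763) - 34013 = -860/2763 - 34013 = -93978779/2763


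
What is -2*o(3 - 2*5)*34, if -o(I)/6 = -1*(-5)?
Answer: 2040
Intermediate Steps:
o(I) = -30 (o(I) = -(-6)*(-5) = -6*5 = -30)
-2*o(3 - 2*5)*34 = -2*(-30)*34 = 60*34 = 2040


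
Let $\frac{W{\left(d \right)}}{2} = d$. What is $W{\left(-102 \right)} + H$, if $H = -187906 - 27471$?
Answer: $-215581$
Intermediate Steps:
$W{\left(d \right)} = 2 d$
$H = -215377$
$W{\left(-102 \right)} + H = 2 \left(-102\right) - 215377 = -204 - 215377 = -215581$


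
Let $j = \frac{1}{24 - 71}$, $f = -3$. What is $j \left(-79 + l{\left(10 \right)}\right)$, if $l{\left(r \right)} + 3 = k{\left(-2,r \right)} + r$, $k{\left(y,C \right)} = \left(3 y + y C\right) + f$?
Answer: $\frac{101}{47} \approx 2.1489$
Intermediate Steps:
$k{\left(y,C \right)} = -3 + 3 y + C y$ ($k{\left(y,C \right)} = \left(3 y + y C\right) - 3 = \left(3 y + C y\right) - 3 = -3 + 3 y + C y$)
$j = - \frac{1}{47}$ ($j = \frac{1}{-47} = - \frac{1}{47} \approx -0.021277$)
$l{\left(r \right)} = -12 - r$ ($l{\left(r \right)} = -3 + \left(\left(-3 + 3 \left(-2\right) + r \left(-2\right)\right) + r\right) = -3 + \left(\left(-3 - 6 - 2 r\right) + r\right) = -3 + \left(\left(-9 - 2 r\right) + r\right) = -3 - \left(9 + r\right) = -12 - r$)
$j \left(-79 + l{\left(10 \right)}\right) = - \frac{-79 - 22}{47} = \left(- \frac{1}{47}\right) \left(-101\right) = \frac{101}{47}$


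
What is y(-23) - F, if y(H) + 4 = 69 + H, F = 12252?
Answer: -12210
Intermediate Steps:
y(H) = 65 + H (y(H) = -4 + (69 + H) = 65 + H)
y(-23) - F = (65 - 23) - 1*12252 = 42 - 12252 = -12210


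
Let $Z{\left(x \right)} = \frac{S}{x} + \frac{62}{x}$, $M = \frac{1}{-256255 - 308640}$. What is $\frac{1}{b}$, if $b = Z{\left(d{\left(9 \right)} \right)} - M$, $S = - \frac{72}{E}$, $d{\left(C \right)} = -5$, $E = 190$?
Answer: $- \frac{53665025}{661378971} \approx -0.081141$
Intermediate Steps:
$S = - \frac{36}{95}$ ($S = - \frac{72}{190} = \left(-72\right) \frac{1}{190} = - \frac{36}{95} \approx -0.37895$)
$M = - \frac{1}{564895}$ ($M = \frac{1}{-564895} = - \frac{1}{564895} \approx -1.7702 \cdot 10^{-6}$)
$Z{\left(x \right)} = \frac{5854}{95 x}$ ($Z{\left(x \right)} = - \frac{36}{95 x} + \frac{62}{x} = \frac{5854}{95 x}$)
$b = - \frac{661378971}{53665025}$ ($b = \frac{5854}{95 \left(-5\right)} - - \frac{1}{564895} = \frac{5854}{95} \left(- \frac{1}{5}\right) + \frac{1}{564895} = - \frac{5854}{475} + \frac{1}{564895} = - \frac{661378971}{53665025} \approx -12.324$)
$\frac{1}{b} = \frac{1}{- \frac{661378971}{53665025}} = - \frac{53665025}{661378971}$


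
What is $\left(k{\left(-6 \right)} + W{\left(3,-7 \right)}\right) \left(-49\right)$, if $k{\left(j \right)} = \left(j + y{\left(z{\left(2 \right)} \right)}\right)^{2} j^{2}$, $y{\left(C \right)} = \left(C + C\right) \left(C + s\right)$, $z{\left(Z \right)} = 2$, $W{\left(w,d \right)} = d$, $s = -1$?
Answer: $-6713$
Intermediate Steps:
$y{\left(C \right)} = 2 C \left(-1 + C\right)$ ($y{\left(C \right)} = \left(C + C\right) \left(C - 1\right) = 2 C \left(-1 + C\right)$)
$k{\left(j \right)} = j^{2} \left(4 + j\right)^{2}$ ($k{\left(j \right)} = \left(j + 2 \cdot 2 \left(-1 + 2\right)\right)^{2} j^{2} = \left(j + 2 \cdot 2 \cdot 1\right)^{2} j^{2} = \left(j + 4\right)^{2} j^{2} = \left(4 + j\right)^{2} j^{2} = j^{2} \left(4 + j\right)^{2}$)
$\left(k{\left(-6 \right)} + W{\left(3,-7 \right)}\right) \left(-49\right) = \left(\left(-6\right)^{2} \left(4 - 6\right)^{2} - 7\right) \left(-49\right) = \left(36 \left(-2\right)^{2} - 7\right) \left(-49\right) = \left(36 \cdot 4 - 7\right) \left(-49\right) = \left(144 - 7\right) \left(-49\right) = 137 \left(-49\right) = -6713$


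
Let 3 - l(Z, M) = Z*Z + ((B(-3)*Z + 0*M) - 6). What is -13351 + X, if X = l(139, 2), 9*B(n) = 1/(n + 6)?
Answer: -882040/27 ≈ -32668.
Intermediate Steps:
B(n) = 1/(9*(6 + n)) (B(n) = 1/(9*(n + 6)) = 1/(9*(6 + n)))
l(Z, M) = 9 - Z**2 - Z/27 (l(Z, M) = 3 - (Z*Z + (((1/(9*(6 - 3)))*Z + 0*M) - 6)) = 3 - (Z**2 + ((((1/9)/3)*Z + 0) - 6)) = 3 - (Z**2 + ((((1/9)*(1/3))*Z + 0) - 6)) = 3 - (Z**2 + ((Z/27 + 0) - 6)) = 3 - (Z**2 + (Z/27 - 6)) = 3 - (Z**2 + (-6 + Z/27)) = 3 - (-6 + Z**2 + Z/27) = 3 + (6 - Z**2 - Z/27) = 9 - Z**2 - Z/27)
X = -521563/27 (X = 9 - 1*139**2 - 1/27*139 = 9 - 1*19321 - 139/27 = 9 - 19321 - 139/27 = -521563/27 ≈ -19317.)
-13351 + X = -13351 - 521563/27 = -882040/27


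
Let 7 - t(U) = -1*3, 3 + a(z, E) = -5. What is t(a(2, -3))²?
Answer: 100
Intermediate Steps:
a(z, E) = -8 (a(z, E) = -3 - 5 = -8)
t(U) = 10 (t(U) = 7 - (-1)*3 = 7 - 1*(-3) = 7 + 3 = 10)
t(a(2, -3))² = 10² = 100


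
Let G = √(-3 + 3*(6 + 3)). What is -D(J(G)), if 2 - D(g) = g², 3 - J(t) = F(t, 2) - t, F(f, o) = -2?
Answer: 47 + 20*√6 ≈ 95.990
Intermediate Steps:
G = 2*√6 (G = √(-3 + 3*9) = √(-3 + 27) = √24 = 2*√6 ≈ 4.8990)
J(t) = 5 + t (J(t) = 3 - (-2 - t) = 3 + (2 + t) = 5 + t)
D(g) = 2 - g²
-D(J(G)) = -(2 - (5 + 2*√6)²) = -2 + (5 + 2*√6)²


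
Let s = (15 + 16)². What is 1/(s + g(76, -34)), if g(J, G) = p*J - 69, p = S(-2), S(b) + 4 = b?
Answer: 1/436 ≈ 0.0022936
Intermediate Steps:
S(b) = -4 + b
s = 961 (s = 31² = 961)
p = -6 (p = -4 - 2 = -6)
g(J, G) = -69 - 6*J (g(J, G) = -6*J - 69 = -69 - 6*J)
1/(s + g(76, -34)) = 1/(961 + (-69 - 6*76)) = 1/(961 + (-69 - 456)) = 1/(961 - 525) = 1/436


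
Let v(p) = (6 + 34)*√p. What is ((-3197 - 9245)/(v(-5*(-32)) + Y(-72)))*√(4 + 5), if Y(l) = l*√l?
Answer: -18663/(80*√10 - 216*I*√2) ≈ -30.013 - 36.24*I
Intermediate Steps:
Y(l) = l^(3/2)
v(p) = 40*√p
((-3197 - 9245)/(v(-5*(-32)) + Y(-72)))*√(4 + 5) = ((-3197 - 9245)/(40*√(-5*(-32)) + (-72)^(3/2)))*√(4 + 5) = (-12442/(40*√160 - 432*I*√2))*√9 = -12442/(40*(4*√10) - 432*I*√2)*3 = -12442/(160*√10 - 432*I*√2)*3 = -37326/(160*√10 - 432*I*√2)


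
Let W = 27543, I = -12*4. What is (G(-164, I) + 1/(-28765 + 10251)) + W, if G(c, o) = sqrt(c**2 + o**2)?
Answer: 509931101/18514 + 20*sqrt(73) ≈ 27714.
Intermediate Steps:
I = -48
(G(-164, I) + 1/(-28765 + 10251)) + W = (sqrt((-164)**2 + (-48)**2) + 1/(-28765 + 10251)) + 27543 = (sqrt(26896 + 2304) + 1/(-18514)) + 27543 = (sqrt(29200) - 1/18514) + 27543 = (20*sqrt(73) - 1/18514) + 27543 = (-1/18514 + 20*sqrt(73)) + 27543 = 509931101/18514 + 20*sqrt(73)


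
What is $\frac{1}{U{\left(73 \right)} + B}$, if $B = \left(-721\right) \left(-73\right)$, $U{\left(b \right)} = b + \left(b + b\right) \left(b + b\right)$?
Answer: $\frac{1}{74022} \approx 1.351 \cdot 10^{-5}$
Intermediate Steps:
$U{\left(b \right)} = b + 4 b^{2}$ ($U{\left(b \right)} = b + 2 b 2 b = b + 4 b^{2}$)
$B = 52633$
$\frac{1}{U{\left(73 \right)} + B} = \frac{1}{73 \left(1 + 4 \cdot 73\right) + 52633} = \frac{1}{73 \left(1 + 292\right) + 52633} = \frac{1}{73 \cdot 293 + 52633} = \frac{1}{21389 + 52633} = \frac{1}{74022}$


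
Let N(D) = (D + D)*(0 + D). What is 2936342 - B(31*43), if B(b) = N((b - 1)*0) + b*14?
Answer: 2917680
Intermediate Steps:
N(D) = 2*D**2 (N(D) = (2*D)*D = 2*D**2)
B(b) = 14*b (B(b) = 2*((b - 1)*0)**2 + b*14 = 2*((-1 + b)*0)**2 + 14*b = 2*0**2 + 14*b = 2*0 + 14*b = 0 + 14*b = 14*b)
2936342 - B(31*43) = 2936342 - 14*31*43 = 2936342 - 14*1333 = 2936342 - 1*18662 = 2936342 - 18662 = 2917680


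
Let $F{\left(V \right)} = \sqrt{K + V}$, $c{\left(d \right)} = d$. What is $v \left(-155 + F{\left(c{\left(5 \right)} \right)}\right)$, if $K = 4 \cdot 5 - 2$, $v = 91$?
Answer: $-14105 + 91 \sqrt{23} \approx -13669.0$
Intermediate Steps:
$K = 18$ ($K = 20 - 2 = 18$)
$F{\left(V \right)} = \sqrt{18 + V}$
$v \left(-155 + F{\left(c{\left(5 \right)} \right)}\right) = 91 \left(-155 + \sqrt{18 + 5}\right) = 91 \left(-155 + \sqrt{23}\right) = -14105 + 91 \sqrt{23}$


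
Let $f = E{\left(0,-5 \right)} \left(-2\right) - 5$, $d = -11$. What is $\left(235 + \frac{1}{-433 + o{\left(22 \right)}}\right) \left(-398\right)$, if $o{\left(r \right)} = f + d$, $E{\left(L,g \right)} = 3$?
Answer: $- \frac{42555752}{455} \approx -93529.0$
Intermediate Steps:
$f = -11$ ($f = 3 \left(-2\right) - 5 = -6 - 5 = -11$)
$o{\left(r \right)} = -22$ ($o{\left(r \right)} = -11 - 11 = -22$)
$\left(235 + \frac{1}{-433 + o{\left(22 \right)}}\right) \left(-398\right) = \left(235 + \frac{1}{-433 - 22}\right) \left(-398\right) = \left(235 + \frac{1}{-455}\right) \left(-398\right) = \left(235 - \frac{1}{455}\right) \left(-398\right) = \frac{106924}{455} \left(-398\right) = - \frac{42555752}{455}$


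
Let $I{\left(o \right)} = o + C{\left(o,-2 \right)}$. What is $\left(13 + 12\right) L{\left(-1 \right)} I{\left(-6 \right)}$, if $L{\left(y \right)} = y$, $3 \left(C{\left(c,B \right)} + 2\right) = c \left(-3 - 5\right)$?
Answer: $-200$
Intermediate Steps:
$C{\left(c,B \right)} = -2 - \frac{8 c}{3}$ ($C{\left(c,B \right)} = -2 + \frac{c \left(-3 - 5\right)}{3} = -2 + \frac{c \left(-8\right)}{3} = -2 + \frac{\left(-8\right) c}{3} = -2 - \frac{8 c}{3}$)
$I{\left(o \right)} = -2 - \frac{5 o}{3}$ ($I{\left(o \right)} = o - \left(2 + \frac{8 o}{3}\right) = -2 - \frac{5 o}{3}$)
$\left(13 + 12\right) L{\left(-1 \right)} I{\left(-6 \right)} = \left(13 + 12\right) \left(-1\right) \left(-2 - -10\right) = 25 \left(-1\right) \left(-2 + 10\right) = \left(-25\right) 8 = -200$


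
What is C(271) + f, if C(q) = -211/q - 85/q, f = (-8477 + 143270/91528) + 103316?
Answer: 1176203317857/12402044 ≈ 94840.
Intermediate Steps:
f = 4340283631/45764 (f = (-8477 + 143270*(1/91528)) + 103316 = (-8477 + 71635/45764) + 103316 = -387869793/45764 + 103316 = 4340283631/45764 ≈ 94841.)
C(q) = -296/q
C(271) + f = -296/271 + 4340283631/45764 = 1176203317857/12402044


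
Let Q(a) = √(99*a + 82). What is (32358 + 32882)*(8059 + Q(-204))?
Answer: 525769160 + 65240*I*√20114 ≈ 5.2577e+8 + 9.2526e+6*I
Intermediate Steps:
Q(a) = √(82 + 99*a)
(32358 + 32882)*(8059 + Q(-204)) = (32358 + 32882)*(8059 + √(82 + 99*(-204))) = 65240*(8059 + √(82 - 20196)) = 65240*(8059 + √(-20114)) = 65240*(8059 + I*√20114) = 525769160 + 65240*I*√20114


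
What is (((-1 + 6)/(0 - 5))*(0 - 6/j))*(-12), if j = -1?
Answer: 72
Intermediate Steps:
(((-1 + 6)/(0 - 5))*(0 - 6/j))*(-12) = (((-1 + 6)/(0 - 5))*(0 - 6/(-1)))*(-12) = ((5/(-5))*(0 - 6*(-1)))*(-12) = ((5*(-⅕))*(0 + 6))*(-12) = -1*6*(-12) = -6*(-12) = 72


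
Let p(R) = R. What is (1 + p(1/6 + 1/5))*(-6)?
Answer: -41/5 ≈ -8.2000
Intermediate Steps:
(1 + p(1/6 + 1/5))*(-6) = (1 + (1/6 + 1/5))*(-6) = (1 + 11/30)*(-6) = (41/30)*(-6) = -41/5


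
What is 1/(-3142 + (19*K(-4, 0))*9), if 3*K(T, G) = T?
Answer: -1/3370 ≈ -0.00029674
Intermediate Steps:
K(T, G) = T/3
1/(-3142 + (19*K(-4, 0))*9) = 1/(-3142 + (19*((1/3)*(-4)))*9) = 1/(-3142 + (19*(-4/3))*9) = 1/(-3142 - 76/3*9) = 1/(-3142 - 228) = 1/(-3370) = -1/3370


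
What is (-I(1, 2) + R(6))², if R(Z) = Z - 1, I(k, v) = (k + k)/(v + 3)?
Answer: 529/25 ≈ 21.160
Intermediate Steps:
I(k, v) = 2*k/(3 + v) (I(k, v) = (2*k)/(3 + v) = 2*k/(3 + v))
R(Z) = -1 + Z
(-I(1, 2) + R(6))² = (-2/(3 + 2) + (-1 + 6))² = (-2/5 + 5)² = (-1*⅖ + 5)² = (-⅖ + 5)² = (23/5)² = 529/25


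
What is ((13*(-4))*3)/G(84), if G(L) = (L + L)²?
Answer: -13/2352 ≈ -0.0055272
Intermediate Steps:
G(L) = 4*L² (G(L) = (2*L)² = 4*L²)
((13*(-4))*3)/G(84) = ((13*(-4))*3)/((4*84²)) = (-52*3)/((4*7056)) = -156/28224 = -156*1/28224 = -13/2352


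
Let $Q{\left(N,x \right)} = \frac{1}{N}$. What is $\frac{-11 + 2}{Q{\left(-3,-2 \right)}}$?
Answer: $27$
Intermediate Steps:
$\frac{-11 + 2}{Q{\left(-3,-2 \right)}} = \frac{-11 + 2}{\frac{1}{-3}} = \frac{1}{- \frac{1}{3}} \left(-9\right) = \left(-3\right) \left(-9\right) = 27$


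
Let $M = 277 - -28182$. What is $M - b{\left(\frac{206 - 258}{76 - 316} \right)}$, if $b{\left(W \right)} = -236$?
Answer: $28695$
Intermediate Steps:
$M = 28459$ ($M = 277 + 28182 = 28459$)
$M - b{\left(\frac{206 - 258}{76 - 316} \right)} = 28459 - -236 = 28459 + 236 = 28695$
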